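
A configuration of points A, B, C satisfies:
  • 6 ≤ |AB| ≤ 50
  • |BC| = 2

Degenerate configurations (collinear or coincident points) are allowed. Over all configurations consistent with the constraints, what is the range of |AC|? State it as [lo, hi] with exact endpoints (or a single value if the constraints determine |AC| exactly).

|AB| ∈ [6, 50]
|BC| ∈ {2}
|AC| ∈ [4, 52]

|AC| ∈ [4, 52]  (≈ [4.0000, 52.0000])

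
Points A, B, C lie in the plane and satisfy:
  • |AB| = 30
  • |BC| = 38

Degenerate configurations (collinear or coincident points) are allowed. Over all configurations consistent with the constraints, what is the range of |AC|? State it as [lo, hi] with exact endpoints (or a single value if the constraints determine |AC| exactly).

|AC| ∈ [8, 68]  (≈ [8.0000, 68.0000])

|AB| ∈ {30}
|BC| ∈ {38}
|AC| ∈ [8, 68]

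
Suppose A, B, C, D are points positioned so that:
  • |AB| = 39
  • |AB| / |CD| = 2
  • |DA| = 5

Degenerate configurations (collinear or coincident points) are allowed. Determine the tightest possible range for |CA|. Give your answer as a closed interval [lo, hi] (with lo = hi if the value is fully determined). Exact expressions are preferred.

|AB| ∈ {39}
|AD| ∈ {5}
|CD| ∈ {39/2}
|BD| ∈ [34, 44]
|AC| ∈ [29/2, 49/2]
|BC| ∈ [29/2, 127/2]

|CA| ∈ [29/2, 49/2]  (≈ [14.5000, 24.5000])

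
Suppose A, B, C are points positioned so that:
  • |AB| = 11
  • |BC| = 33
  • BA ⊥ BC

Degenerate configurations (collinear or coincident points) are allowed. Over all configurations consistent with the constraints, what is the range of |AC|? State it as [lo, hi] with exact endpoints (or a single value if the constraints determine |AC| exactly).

|AC| = 11·√(10)  (≈ 34.7851)

|AB| ∈ {11}
|BC| ∈ {33}
|AC| ∈ {11·√(10)}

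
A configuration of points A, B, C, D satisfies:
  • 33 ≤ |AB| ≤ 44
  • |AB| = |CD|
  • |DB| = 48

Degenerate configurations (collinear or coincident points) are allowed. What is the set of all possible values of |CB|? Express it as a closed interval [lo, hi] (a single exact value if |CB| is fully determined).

|AB| ∈ [33, 44]
|BD| ∈ {48}
|CD| ∈ [33, 44]
|AD| ∈ [4, 92]
|BC| ∈ [4, 92]
|AC| ∈ [0, 136]

|CB| ∈ [4, 92]  (≈ [4.0000, 92.0000])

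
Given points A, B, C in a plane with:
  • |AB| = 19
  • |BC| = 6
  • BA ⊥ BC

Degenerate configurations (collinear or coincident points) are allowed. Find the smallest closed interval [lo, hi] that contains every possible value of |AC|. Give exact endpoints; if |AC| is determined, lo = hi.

|AB| ∈ {19}
|BC| ∈ {6}
|AC| ∈ {√(397)}

|AC| = √(397)  (≈ 19.9249)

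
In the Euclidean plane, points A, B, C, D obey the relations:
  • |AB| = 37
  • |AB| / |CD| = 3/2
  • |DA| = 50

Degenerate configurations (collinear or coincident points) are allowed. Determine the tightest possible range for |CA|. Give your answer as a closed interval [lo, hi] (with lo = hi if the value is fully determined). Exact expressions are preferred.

|CA| ∈ [76/3, 224/3]  (≈ [25.3333, 74.6667])

|AB| ∈ {37}
|AD| ∈ {50}
|CD| ∈ {74/3}
|BD| ∈ [13, 87]
|AC| ∈ [76/3, 224/3]
|BC| ∈ [0, 335/3]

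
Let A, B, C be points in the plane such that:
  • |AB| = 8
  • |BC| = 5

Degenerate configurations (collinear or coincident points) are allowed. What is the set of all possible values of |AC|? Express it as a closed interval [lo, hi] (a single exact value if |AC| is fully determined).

|AB| ∈ {8}
|BC| ∈ {5}
|AC| ∈ [3, 13]

|AC| ∈ [3, 13]  (≈ [3.0000, 13.0000])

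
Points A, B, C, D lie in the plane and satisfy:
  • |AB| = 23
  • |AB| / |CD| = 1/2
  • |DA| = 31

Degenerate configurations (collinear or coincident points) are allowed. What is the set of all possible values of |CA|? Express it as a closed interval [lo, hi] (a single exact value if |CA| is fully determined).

|CA| ∈ [15, 77]  (≈ [15.0000, 77.0000])

|AB| ∈ {23}
|AD| ∈ {31}
|CD| ∈ {46}
|BD| ∈ [8, 54]
|AC| ∈ [15, 77]
|BC| ∈ [0, 100]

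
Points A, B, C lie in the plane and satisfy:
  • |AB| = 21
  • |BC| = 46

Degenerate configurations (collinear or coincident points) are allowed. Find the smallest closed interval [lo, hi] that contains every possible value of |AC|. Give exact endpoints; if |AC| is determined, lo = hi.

|AC| ∈ [25, 67]  (≈ [25.0000, 67.0000])

|AB| ∈ {21}
|BC| ∈ {46}
|AC| ∈ [25, 67]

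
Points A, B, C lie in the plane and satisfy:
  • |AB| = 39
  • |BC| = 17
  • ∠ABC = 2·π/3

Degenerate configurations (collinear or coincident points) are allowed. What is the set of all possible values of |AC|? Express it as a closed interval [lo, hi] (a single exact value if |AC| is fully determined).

|AB| ∈ {39}
|BC| ∈ {17}
|AC| ∈ {√(2473)}

|AC| = √(2473)  (≈ 49.7293)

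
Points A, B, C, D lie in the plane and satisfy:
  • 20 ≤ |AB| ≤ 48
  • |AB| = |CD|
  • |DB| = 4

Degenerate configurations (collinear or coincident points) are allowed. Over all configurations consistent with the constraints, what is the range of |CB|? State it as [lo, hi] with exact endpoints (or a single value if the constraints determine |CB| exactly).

|CB| ∈ [16, 52]  (≈ [16.0000, 52.0000])

|AB| ∈ [20, 48]
|BD| ∈ {4}
|CD| ∈ [20, 48]
|AD| ∈ [16, 52]
|BC| ∈ [16, 52]
|AC| ∈ [0, 100]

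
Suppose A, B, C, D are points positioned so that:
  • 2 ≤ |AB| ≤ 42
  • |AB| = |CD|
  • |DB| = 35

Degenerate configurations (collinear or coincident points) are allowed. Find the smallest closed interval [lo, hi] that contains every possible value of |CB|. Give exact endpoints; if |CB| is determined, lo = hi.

|CB| ∈ [0, 77]  (≈ [0.0000, 77.0000])

|AB| ∈ [2, 42]
|BD| ∈ {35}
|CD| ∈ [2, 42]
|AD| ∈ [0, 77]
|BC| ∈ [0, 77]
|AC| ∈ [0, 119]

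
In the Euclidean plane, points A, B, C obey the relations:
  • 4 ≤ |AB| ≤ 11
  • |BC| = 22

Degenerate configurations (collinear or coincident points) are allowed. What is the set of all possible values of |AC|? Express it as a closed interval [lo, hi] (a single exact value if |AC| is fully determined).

|AB| ∈ [4, 11]
|BC| ∈ {22}
|AC| ∈ [11, 33]

|AC| ∈ [11, 33]  (≈ [11.0000, 33.0000])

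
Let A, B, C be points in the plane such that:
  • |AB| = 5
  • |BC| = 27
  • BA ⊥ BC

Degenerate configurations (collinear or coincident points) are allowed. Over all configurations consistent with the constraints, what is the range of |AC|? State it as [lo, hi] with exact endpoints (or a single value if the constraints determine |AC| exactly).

|AC| = √(754)  (≈ 27.4591)

|AB| ∈ {5}
|BC| ∈ {27}
|AC| ∈ {√(754)}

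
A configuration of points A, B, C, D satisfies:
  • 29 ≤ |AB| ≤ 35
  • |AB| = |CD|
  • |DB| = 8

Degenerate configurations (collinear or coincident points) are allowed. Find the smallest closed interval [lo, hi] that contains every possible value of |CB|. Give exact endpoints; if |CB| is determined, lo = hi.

|CB| ∈ [21, 43]  (≈ [21.0000, 43.0000])

|AB| ∈ [29, 35]
|BD| ∈ {8}
|CD| ∈ [29, 35]
|AD| ∈ [21, 43]
|BC| ∈ [21, 43]
|AC| ∈ [0, 78]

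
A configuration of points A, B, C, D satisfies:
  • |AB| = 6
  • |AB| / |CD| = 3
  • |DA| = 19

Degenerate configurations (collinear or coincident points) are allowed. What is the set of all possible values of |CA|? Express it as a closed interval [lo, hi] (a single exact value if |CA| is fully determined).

|CA| ∈ [17, 21]  (≈ [17.0000, 21.0000])

|AB| ∈ {6}
|AD| ∈ {19}
|CD| ∈ {2}
|BD| ∈ [13, 25]
|AC| ∈ [17, 21]
|BC| ∈ [11, 27]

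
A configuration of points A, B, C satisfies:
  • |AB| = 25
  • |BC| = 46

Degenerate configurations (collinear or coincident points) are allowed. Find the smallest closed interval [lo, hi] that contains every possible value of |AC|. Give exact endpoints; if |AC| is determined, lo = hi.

|AC| ∈ [21, 71]  (≈ [21.0000, 71.0000])

|AB| ∈ {25}
|BC| ∈ {46}
|AC| ∈ [21, 71]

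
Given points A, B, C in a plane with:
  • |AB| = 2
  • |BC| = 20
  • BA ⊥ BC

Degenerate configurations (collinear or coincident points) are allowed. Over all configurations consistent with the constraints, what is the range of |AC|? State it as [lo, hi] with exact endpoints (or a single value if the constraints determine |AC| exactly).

|AC| = 2·√(101)  (≈ 20.0998)

|AB| ∈ {2}
|BC| ∈ {20}
|AC| ∈ {2·√(101)}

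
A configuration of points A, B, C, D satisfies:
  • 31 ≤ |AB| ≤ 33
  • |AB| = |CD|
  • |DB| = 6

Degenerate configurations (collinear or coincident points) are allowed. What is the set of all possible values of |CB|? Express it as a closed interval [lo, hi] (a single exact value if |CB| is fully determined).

|CB| ∈ [25, 39]  (≈ [25.0000, 39.0000])

|AB| ∈ [31, 33]
|BD| ∈ {6}
|CD| ∈ [31, 33]
|AD| ∈ [25, 39]
|BC| ∈ [25, 39]
|AC| ∈ [0, 72]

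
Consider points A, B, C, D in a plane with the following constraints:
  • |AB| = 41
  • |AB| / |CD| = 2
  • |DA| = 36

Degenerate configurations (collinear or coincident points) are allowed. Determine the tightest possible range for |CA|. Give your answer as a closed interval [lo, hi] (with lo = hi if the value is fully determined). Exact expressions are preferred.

|CA| ∈ [31/2, 113/2]  (≈ [15.5000, 56.5000])

|AB| ∈ {41}
|AD| ∈ {36}
|CD| ∈ {41/2}
|BD| ∈ [5, 77]
|AC| ∈ [31/2, 113/2]
|BC| ∈ [0, 195/2]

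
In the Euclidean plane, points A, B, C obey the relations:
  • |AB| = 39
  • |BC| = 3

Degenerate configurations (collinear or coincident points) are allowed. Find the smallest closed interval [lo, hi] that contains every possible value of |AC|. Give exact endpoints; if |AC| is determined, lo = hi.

|AC| ∈ [36, 42]  (≈ [36.0000, 42.0000])

|AB| ∈ {39}
|BC| ∈ {3}
|AC| ∈ [36, 42]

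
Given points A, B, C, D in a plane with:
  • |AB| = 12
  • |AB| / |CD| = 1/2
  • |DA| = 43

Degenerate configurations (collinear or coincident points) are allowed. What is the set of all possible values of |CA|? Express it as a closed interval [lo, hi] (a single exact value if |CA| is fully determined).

|CA| ∈ [19, 67]  (≈ [19.0000, 67.0000])

|AB| ∈ {12}
|AD| ∈ {43}
|CD| ∈ {24}
|BD| ∈ [31, 55]
|AC| ∈ [19, 67]
|BC| ∈ [7, 79]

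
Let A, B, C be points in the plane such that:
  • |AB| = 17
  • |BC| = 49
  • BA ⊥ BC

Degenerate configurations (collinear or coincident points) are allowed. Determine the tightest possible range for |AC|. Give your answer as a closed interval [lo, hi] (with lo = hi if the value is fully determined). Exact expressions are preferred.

|AC| = √(2690)  (≈ 51.8652)

|AB| ∈ {17}
|BC| ∈ {49}
|AC| ∈ {√(2690)}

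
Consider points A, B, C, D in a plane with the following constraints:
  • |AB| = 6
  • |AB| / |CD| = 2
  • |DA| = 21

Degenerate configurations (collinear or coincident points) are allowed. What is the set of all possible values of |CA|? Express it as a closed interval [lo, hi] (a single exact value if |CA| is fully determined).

|CA| ∈ [18, 24]  (≈ [18.0000, 24.0000])

|AB| ∈ {6}
|AD| ∈ {21}
|CD| ∈ {3}
|BD| ∈ [15, 27]
|AC| ∈ [18, 24]
|BC| ∈ [12, 30]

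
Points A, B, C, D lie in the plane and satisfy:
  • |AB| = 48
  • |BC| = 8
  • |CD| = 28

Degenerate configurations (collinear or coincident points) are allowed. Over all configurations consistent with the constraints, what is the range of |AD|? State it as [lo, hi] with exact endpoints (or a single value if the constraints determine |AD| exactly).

|AB| ∈ {48}
|BC| ∈ {8}
|CD| ∈ {28}
|AC| ∈ [40, 56]
|BD| ∈ [20, 36]
|AD| ∈ [12, 84]

|AD| ∈ [12, 84]  (≈ [12.0000, 84.0000])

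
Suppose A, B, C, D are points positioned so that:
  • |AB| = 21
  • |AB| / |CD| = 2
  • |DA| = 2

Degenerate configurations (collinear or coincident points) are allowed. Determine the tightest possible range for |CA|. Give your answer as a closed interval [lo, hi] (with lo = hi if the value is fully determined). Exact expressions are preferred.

|AB| ∈ {21}
|AD| ∈ {2}
|CD| ∈ {21/2}
|BD| ∈ [19, 23]
|AC| ∈ [17/2, 25/2]
|BC| ∈ [17/2, 67/2]

|CA| ∈ [17/2, 25/2]  (≈ [8.5000, 12.5000])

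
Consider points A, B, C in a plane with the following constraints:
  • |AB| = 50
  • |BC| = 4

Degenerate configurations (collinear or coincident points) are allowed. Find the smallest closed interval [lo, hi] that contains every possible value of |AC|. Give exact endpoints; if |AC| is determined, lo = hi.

|AC| ∈ [46, 54]  (≈ [46.0000, 54.0000])

|AB| ∈ {50}
|BC| ∈ {4}
|AC| ∈ [46, 54]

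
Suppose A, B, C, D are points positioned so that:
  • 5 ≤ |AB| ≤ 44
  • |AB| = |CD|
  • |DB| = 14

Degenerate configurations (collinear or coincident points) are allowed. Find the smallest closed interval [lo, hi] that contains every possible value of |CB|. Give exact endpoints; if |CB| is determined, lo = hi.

|AB| ∈ [5, 44]
|BD| ∈ {14}
|CD| ∈ [5, 44]
|AD| ∈ [0, 58]
|BC| ∈ [0, 58]
|AC| ∈ [0, 102]

|CB| ∈ [0, 58]  (≈ [0.0000, 58.0000])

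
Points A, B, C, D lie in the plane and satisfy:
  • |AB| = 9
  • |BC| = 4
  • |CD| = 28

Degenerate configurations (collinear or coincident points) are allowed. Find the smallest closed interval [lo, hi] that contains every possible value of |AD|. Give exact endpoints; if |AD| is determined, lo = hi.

|AD| ∈ [15, 41]  (≈ [15.0000, 41.0000])

|AB| ∈ {9}
|BC| ∈ {4}
|CD| ∈ {28}
|AC| ∈ [5, 13]
|BD| ∈ [24, 32]
|AD| ∈ [15, 41]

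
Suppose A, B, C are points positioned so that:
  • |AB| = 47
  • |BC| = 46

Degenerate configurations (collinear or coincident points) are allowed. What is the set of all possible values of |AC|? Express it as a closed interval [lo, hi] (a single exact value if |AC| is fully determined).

|AB| ∈ {47}
|BC| ∈ {46}
|AC| ∈ [1, 93]

|AC| ∈ [1, 93]  (≈ [1.0000, 93.0000])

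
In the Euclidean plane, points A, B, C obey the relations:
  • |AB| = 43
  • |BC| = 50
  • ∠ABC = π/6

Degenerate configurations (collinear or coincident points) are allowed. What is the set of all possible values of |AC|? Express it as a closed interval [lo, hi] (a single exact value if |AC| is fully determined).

|AC| = √(4349 - 2150·√(3))  (≈ 25.0018)

|AB| ∈ {43}
|BC| ∈ {50}
|AC| ∈ {√(4349 - 2150·√(3))}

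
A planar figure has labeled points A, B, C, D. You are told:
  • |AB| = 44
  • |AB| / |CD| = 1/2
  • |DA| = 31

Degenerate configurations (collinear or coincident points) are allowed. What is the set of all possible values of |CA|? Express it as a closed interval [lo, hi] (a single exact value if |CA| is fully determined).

|AB| ∈ {44}
|AD| ∈ {31}
|CD| ∈ {88}
|BD| ∈ [13, 75]
|AC| ∈ [57, 119]
|BC| ∈ [13, 163]

|CA| ∈ [57, 119]  (≈ [57.0000, 119.0000])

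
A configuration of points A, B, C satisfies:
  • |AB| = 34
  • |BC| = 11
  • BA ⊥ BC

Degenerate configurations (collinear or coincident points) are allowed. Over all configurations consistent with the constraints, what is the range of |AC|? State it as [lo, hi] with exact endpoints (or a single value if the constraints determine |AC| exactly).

|AB| ∈ {34}
|BC| ∈ {11}
|AC| ∈ {√(1277)}

|AC| = √(1277)  (≈ 35.7351)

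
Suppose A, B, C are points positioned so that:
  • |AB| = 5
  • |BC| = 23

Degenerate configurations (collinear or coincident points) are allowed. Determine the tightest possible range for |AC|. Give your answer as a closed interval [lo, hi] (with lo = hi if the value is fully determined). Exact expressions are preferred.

|AB| ∈ {5}
|BC| ∈ {23}
|AC| ∈ [18, 28]

|AC| ∈ [18, 28]  (≈ [18.0000, 28.0000])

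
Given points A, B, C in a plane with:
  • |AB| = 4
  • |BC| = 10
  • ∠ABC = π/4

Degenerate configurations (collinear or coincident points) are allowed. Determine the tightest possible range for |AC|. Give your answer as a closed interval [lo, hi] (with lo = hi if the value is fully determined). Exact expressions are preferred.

|AC| = 2·√(29 - 10·√(2))  (≈ 7.7092)

|AB| ∈ {4}
|BC| ∈ {10}
|AC| ∈ {2·√(29 - 10·√(2))}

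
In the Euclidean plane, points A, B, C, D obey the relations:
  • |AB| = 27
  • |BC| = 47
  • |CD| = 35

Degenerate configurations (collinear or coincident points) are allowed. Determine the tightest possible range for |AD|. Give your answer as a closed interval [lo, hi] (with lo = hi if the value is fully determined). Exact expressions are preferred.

|AB| ∈ {27}
|BC| ∈ {47}
|CD| ∈ {35}
|AC| ∈ [20, 74]
|BD| ∈ [12, 82]
|AD| ∈ [0, 109]

|AD| ∈ [0, 109]  (≈ [0.0000, 109.0000])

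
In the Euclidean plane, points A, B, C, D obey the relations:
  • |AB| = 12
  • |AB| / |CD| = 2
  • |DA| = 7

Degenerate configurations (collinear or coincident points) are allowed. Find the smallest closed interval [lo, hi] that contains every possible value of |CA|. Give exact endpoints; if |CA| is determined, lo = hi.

|AB| ∈ {12}
|AD| ∈ {7}
|CD| ∈ {6}
|BD| ∈ [5, 19]
|AC| ∈ [1, 13]
|BC| ∈ [0, 25]

|CA| ∈ [1, 13]  (≈ [1.0000, 13.0000])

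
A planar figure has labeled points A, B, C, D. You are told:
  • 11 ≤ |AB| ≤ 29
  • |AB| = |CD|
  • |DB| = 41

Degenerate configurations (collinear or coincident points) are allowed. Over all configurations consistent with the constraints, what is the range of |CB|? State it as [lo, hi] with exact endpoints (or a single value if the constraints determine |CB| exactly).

|AB| ∈ [11, 29]
|BD| ∈ {41}
|CD| ∈ [11, 29]
|AD| ∈ [12, 70]
|BC| ∈ [12, 70]
|AC| ∈ [0, 99]

|CB| ∈ [12, 70]  (≈ [12.0000, 70.0000])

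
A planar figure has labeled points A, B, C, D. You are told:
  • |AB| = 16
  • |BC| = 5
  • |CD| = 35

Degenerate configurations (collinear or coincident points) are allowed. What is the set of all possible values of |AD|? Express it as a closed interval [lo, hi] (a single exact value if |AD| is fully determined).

|AD| ∈ [14, 56]  (≈ [14.0000, 56.0000])

|AB| ∈ {16}
|BC| ∈ {5}
|CD| ∈ {35}
|AC| ∈ [11, 21]
|BD| ∈ [30, 40]
|AD| ∈ [14, 56]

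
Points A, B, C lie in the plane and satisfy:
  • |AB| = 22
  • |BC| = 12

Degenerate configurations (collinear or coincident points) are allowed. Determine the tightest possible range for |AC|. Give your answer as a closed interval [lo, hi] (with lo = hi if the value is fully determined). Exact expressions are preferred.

|AC| ∈ [10, 34]  (≈ [10.0000, 34.0000])

|AB| ∈ {22}
|BC| ∈ {12}
|AC| ∈ [10, 34]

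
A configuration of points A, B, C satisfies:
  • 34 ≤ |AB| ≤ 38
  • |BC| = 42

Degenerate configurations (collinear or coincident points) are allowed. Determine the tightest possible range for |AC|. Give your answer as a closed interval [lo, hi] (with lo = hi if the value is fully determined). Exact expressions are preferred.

|AB| ∈ [34, 38]
|BC| ∈ {42}
|AC| ∈ [4, 80]

|AC| ∈ [4, 80]  (≈ [4.0000, 80.0000])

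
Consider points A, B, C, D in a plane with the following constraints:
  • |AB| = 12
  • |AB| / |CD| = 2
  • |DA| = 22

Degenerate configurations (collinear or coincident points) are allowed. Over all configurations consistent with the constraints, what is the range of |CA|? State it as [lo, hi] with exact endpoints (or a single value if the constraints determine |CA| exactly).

|CA| ∈ [16, 28]  (≈ [16.0000, 28.0000])

|AB| ∈ {12}
|AD| ∈ {22}
|CD| ∈ {6}
|BD| ∈ [10, 34]
|AC| ∈ [16, 28]
|BC| ∈ [4, 40]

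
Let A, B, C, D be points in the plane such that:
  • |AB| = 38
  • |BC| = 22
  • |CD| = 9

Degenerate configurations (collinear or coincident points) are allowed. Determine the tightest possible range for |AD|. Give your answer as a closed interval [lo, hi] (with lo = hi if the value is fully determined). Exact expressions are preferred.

|AB| ∈ {38}
|BC| ∈ {22}
|CD| ∈ {9}
|AC| ∈ [16, 60]
|BD| ∈ [13, 31]
|AD| ∈ [7, 69]

|AD| ∈ [7, 69]  (≈ [7.0000, 69.0000])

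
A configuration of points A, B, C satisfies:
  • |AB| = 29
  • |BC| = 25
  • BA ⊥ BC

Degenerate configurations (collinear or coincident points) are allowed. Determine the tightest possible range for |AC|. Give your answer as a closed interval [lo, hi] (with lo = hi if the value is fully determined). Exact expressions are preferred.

|AC| = √(1466)  (≈ 38.2884)

|AB| ∈ {29}
|BC| ∈ {25}
|AC| ∈ {√(1466)}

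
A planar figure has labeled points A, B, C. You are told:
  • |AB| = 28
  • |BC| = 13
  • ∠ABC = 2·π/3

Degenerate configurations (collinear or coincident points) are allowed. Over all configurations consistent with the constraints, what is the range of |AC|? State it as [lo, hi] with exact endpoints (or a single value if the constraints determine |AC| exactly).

|AB| ∈ {28}
|BC| ∈ {13}
|AC| ∈ {√(1317)}

|AC| = √(1317)  (≈ 36.2905)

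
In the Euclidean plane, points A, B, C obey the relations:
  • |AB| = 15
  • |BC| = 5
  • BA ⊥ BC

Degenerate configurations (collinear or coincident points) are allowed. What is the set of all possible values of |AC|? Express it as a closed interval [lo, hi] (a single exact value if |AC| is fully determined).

|AC| = 5·√(10)  (≈ 15.8114)

|AB| ∈ {15}
|BC| ∈ {5}
|AC| ∈ {5·√(10)}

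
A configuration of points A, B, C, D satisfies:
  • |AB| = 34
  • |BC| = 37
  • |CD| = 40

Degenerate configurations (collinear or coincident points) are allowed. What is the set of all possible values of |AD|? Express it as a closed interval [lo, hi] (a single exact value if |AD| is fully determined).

|AB| ∈ {34}
|BC| ∈ {37}
|CD| ∈ {40}
|AC| ∈ [3, 71]
|BD| ∈ [3, 77]
|AD| ∈ [0, 111]

|AD| ∈ [0, 111]  (≈ [0.0000, 111.0000])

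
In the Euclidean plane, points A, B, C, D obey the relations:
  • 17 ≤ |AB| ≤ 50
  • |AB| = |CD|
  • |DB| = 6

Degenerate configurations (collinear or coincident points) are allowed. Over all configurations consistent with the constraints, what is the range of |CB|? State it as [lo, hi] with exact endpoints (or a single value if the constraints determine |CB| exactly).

|AB| ∈ [17, 50]
|BD| ∈ {6}
|CD| ∈ [17, 50]
|AD| ∈ [11, 56]
|BC| ∈ [11, 56]
|AC| ∈ [0, 106]

|CB| ∈ [11, 56]  (≈ [11.0000, 56.0000])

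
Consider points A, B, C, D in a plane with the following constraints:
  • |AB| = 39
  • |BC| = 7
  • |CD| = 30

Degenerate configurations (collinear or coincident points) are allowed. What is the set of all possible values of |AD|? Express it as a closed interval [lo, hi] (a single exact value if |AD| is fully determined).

|AD| ∈ [2, 76]  (≈ [2.0000, 76.0000])

|AB| ∈ {39}
|BC| ∈ {7}
|CD| ∈ {30}
|AC| ∈ [32, 46]
|BD| ∈ [23, 37]
|AD| ∈ [2, 76]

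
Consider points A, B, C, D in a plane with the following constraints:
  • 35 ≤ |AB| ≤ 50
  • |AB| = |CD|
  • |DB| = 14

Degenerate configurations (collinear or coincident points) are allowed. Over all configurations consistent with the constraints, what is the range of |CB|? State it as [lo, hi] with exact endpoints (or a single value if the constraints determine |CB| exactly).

|AB| ∈ [35, 50]
|BD| ∈ {14}
|CD| ∈ [35, 50]
|AD| ∈ [21, 64]
|BC| ∈ [21, 64]
|AC| ∈ [0, 114]

|CB| ∈ [21, 64]  (≈ [21.0000, 64.0000])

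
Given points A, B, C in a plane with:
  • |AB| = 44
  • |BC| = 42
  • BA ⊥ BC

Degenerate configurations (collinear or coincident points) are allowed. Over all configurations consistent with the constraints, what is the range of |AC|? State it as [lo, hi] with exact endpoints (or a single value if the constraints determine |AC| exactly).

|AC| = 10·√(37)  (≈ 60.8276)

|AB| ∈ {44}
|BC| ∈ {42}
|AC| ∈ {10·√(37)}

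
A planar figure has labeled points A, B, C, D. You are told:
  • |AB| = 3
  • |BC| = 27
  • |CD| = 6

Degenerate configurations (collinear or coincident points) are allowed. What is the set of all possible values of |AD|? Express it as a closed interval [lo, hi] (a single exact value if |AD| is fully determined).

|AD| ∈ [18, 36]  (≈ [18.0000, 36.0000])

|AB| ∈ {3}
|BC| ∈ {27}
|CD| ∈ {6}
|AC| ∈ [24, 30]
|BD| ∈ [21, 33]
|AD| ∈ [18, 36]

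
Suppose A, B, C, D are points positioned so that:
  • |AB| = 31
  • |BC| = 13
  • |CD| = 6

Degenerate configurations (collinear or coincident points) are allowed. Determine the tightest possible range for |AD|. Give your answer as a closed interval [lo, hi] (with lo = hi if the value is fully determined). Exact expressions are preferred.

|AD| ∈ [12, 50]  (≈ [12.0000, 50.0000])

|AB| ∈ {31}
|BC| ∈ {13}
|CD| ∈ {6}
|AC| ∈ [18, 44]
|BD| ∈ [7, 19]
|AD| ∈ [12, 50]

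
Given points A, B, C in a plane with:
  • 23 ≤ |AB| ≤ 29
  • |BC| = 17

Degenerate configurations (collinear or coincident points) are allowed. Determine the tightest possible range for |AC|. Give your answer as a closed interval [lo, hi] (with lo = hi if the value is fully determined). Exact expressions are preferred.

|AC| ∈ [6, 46]  (≈ [6.0000, 46.0000])

|AB| ∈ [23, 29]
|BC| ∈ {17}
|AC| ∈ [6, 46]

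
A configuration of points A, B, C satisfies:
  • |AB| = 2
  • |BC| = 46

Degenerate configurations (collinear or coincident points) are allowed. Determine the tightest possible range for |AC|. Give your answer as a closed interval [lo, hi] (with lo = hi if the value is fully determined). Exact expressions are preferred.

|AB| ∈ {2}
|BC| ∈ {46}
|AC| ∈ [44, 48]

|AC| ∈ [44, 48]  (≈ [44.0000, 48.0000])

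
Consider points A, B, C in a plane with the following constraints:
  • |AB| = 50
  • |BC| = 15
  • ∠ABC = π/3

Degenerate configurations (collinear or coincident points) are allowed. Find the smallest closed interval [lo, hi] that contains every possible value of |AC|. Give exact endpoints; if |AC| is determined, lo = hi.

|AC| = 5·√(79)  (≈ 44.4410)

|AB| ∈ {50}
|BC| ∈ {15}
|AC| ∈ {5·√(79)}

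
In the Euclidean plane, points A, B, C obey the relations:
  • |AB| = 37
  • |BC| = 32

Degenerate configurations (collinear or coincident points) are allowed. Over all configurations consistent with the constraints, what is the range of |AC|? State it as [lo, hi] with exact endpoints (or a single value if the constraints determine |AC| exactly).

|AC| ∈ [5, 69]  (≈ [5.0000, 69.0000])

|AB| ∈ {37}
|BC| ∈ {32}
|AC| ∈ [5, 69]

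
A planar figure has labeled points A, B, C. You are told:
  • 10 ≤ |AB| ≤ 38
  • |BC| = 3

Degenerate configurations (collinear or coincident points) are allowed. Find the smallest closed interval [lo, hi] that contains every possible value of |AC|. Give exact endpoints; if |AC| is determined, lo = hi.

|AB| ∈ [10, 38]
|BC| ∈ {3}
|AC| ∈ [7, 41]

|AC| ∈ [7, 41]  (≈ [7.0000, 41.0000])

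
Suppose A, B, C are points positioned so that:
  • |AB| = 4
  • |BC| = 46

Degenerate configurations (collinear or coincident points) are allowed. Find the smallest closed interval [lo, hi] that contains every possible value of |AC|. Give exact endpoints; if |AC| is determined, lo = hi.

|AB| ∈ {4}
|BC| ∈ {46}
|AC| ∈ [42, 50]

|AC| ∈ [42, 50]  (≈ [42.0000, 50.0000])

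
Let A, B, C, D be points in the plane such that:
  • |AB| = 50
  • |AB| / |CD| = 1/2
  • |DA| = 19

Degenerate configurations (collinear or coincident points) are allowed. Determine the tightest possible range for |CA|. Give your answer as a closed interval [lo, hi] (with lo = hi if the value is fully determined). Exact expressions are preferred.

|AB| ∈ {50}
|AD| ∈ {19}
|CD| ∈ {100}
|BD| ∈ [31, 69]
|AC| ∈ [81, 119]
|BC| ∈ [31, 169]

|CA| ∈ [81, 119]  (≈ [81.0000, 119.0000])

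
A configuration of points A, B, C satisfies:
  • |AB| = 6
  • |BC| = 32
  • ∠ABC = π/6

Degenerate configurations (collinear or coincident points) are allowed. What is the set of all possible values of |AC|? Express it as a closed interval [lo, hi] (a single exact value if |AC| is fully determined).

|AC| = 2·√(265 - 48·√(3))  (≈ 26.9712)

|AB| ∈ {6}
|BC| ∈ {32}
|AC| ∈ {2·√(265 - 48·√(3))}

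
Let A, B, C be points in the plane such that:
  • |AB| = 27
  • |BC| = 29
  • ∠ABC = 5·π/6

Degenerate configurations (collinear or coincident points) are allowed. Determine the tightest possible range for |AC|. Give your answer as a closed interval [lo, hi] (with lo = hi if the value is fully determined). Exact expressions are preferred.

|AB| ∈ {27}
|BC| ∈ {29}
|AC| ∈ {√(783·√(3) + 1570)}

|AC| = √(783·√(3) + 1570)  (≈ 54.0943)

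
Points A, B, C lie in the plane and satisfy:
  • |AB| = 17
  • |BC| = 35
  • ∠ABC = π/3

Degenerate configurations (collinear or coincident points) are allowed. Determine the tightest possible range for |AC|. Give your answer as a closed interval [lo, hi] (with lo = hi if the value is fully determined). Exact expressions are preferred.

|AC| = √(919)  (≈ 30.3150)

|AB| ∈ {17}
|BC| ∈ {35}
|AC| ∈ {√(919)}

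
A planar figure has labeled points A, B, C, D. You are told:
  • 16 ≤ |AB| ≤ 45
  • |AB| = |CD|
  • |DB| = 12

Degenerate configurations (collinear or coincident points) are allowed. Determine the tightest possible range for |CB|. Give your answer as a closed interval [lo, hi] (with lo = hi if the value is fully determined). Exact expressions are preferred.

|CB| ∈ [4, 57]  (≈ [4.0000, 57.0000])

|AB| ∈ [16, 45]
|BD| ∈ {12}
|CD| ∈ [16, 45]
|AD| ∈ [4, 57]
|BC| ∈ [4, 57]
|AC| ∈ [0, 102]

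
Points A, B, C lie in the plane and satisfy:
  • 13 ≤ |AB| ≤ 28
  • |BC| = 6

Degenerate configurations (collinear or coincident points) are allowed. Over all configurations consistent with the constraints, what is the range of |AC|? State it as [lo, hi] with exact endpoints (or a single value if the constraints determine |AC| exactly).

|AB| ∈ [13, 28]
|BC| ∈ {6}
|AC| ∈ [7, 34]

|AC| ∈ [7, 34]  (≈ [7.0000, 34.0000])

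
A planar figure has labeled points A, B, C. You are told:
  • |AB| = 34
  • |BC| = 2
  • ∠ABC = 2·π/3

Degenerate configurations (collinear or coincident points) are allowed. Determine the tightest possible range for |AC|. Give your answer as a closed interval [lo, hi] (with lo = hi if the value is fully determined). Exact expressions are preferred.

|AB| ∈ {34}
|BC| ∈ {2}
|AC| ∈ {2·√(307)}

|AC| = 2·√(307)  (≈ 35.0428)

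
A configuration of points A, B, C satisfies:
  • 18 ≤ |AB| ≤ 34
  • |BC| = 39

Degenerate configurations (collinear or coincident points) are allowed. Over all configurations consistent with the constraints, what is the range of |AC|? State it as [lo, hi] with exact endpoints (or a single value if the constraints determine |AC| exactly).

|AC| ∈ [5, 73]  (≈ [5.0000, 73.0000])

|AB| ∈ [18, 34]
|BC| ∈ {39}
|AC| ∈ [5, 73]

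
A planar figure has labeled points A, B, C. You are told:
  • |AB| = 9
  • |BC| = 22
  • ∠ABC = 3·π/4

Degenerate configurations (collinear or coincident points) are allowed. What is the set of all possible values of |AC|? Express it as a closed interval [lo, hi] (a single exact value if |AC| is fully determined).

|AB| ∈ {9}
|BC| ∈ {22}
|AC| ∈ {√(198·√(2) + 565)}

|AC| = √(198·√(2) + 565)  (≈ 29.0691)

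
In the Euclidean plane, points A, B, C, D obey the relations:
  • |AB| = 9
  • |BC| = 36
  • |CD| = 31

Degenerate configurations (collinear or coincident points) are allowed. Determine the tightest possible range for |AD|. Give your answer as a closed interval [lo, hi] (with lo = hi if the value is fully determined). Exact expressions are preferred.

|AB| ∈ {9}
|BC| ∈ {36}
|CD| ∈ {31}
|AC| ∈ [27, 45]
|BD| ∈ [5, 67]
|AD| ∈ [0, 76]

|AD| ∈ [0, 76]  (≈ [0.0000, 76.0000])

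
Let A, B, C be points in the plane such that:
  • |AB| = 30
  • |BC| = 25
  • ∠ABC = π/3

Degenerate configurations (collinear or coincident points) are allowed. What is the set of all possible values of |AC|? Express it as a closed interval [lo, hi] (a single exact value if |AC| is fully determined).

|AB| ∈ {30}
|BC| ∈ {25}
|AC| ∈ {5·√(31)}

|AC| = 5·√(31)  (≈ 27.8388)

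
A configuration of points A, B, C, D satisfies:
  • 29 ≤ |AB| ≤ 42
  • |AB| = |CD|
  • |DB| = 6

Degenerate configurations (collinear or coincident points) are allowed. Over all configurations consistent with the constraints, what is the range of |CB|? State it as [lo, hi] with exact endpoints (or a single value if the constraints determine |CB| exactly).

|CB| ∈ [23, 48]  (≈ [23.0000, 48.0000])

|AB| ∈ [29, 42]
|BD| ∈ {6}
|CD| ∈ [29, 42]
|AD| ∈ [23, 48]
|BC| ∈ [23, 48]
|AC| ∈ [0, 90]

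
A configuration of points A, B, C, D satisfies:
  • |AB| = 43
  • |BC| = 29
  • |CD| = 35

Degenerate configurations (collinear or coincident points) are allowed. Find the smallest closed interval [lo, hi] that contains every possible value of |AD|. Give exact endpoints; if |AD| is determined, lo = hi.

|AD| ∈ [0, 107]  (≈ [0.0000, 107.0000])

|AB| ∈ {43}
|BC| ∈ {29}
|CD| ∈ {35}
|AC| ∈ [14, 72]
|BD| ∈ [6, 64]
|AD| ∈ [0, 107]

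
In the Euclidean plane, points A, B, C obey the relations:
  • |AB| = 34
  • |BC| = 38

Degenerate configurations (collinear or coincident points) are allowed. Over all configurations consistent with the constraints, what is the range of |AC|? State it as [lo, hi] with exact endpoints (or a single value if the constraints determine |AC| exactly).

|AC| ∈ [4, 72]  (≈ [4.0000, 72.0000])

|AB| ∈ {34}
|BC| ∈ {38}
|AC| ∈ [4, 72]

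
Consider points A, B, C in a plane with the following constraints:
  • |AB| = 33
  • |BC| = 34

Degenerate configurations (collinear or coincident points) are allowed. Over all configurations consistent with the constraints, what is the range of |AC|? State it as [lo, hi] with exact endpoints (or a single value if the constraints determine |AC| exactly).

|AB| ∈ {33}
|BC| ∈ {34}
|AC| ∈ [1, 67]

|AC| ∈ [1, 67]  (≈ [1.0000, 67.0000])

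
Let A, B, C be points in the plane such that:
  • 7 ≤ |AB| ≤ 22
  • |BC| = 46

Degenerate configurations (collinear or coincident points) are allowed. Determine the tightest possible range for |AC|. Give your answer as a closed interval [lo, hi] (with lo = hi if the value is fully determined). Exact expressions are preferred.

|AC| ∈ [24, 68]  (≈ [24.0000, 68.0000])

|AB| ∈ [7, 22]
|BC| ∈ {46}
|AC| ∈ [24, 68]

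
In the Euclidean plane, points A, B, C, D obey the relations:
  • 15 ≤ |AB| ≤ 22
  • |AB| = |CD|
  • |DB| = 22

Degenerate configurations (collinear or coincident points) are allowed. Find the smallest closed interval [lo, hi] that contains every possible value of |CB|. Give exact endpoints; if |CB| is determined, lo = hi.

|CB| ∈ [0, 44]  (≈ [0.0000, 44.0000])

|AB| ∈ [15, 22]
|BD| ∈ {22}
|CD| ∈ [15, 22]
|AD| ∈ [0, 44]
|BC| ∈ [0, 44]
|AC| ∈ [0, 66]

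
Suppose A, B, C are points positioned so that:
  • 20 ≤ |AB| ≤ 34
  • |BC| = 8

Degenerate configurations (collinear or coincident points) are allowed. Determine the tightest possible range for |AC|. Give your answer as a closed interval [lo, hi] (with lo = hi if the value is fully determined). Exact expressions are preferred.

|AB| ∈ [20, 34]
|BC| ∈ {8}
|AC| ∈ [12, 42]

|AC| ∈ [12, 42]  (≈ [12.0000, 42.0000])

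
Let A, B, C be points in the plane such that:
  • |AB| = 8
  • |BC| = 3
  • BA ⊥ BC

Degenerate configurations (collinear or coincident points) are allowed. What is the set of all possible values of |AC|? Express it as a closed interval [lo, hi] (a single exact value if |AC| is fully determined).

|AB| ∈ {8}
|BC| ∈ {3}
|AC| ∈ {√(73)}

|AC| = √(73)  (≈ 8.5440)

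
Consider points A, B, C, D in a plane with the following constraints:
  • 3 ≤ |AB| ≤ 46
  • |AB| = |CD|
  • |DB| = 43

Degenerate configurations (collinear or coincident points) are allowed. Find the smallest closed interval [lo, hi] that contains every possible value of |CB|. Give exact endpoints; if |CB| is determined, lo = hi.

|CB| ∈ [0, 89]  (≈ [0.0000, 89.0000])

|AB| ∈ [3, 46]
|BD| ∈ {43}
|CD| ∈ [3, 46]
|AD| ∈ [0, 89]
|BC| ∈ [0, 89]
|AC| ∈ [0, 135]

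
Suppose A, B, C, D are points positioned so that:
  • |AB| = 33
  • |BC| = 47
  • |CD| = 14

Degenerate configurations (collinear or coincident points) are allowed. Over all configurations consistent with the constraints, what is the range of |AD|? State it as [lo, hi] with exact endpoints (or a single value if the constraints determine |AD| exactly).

|AB| ∈ {33}
|BC| ∈ {47}
|CD| ∈ {14}
|AC| ∈ [14, 80]
|BD| ∈ [33, 61]
|AD| ∈ [0, 94]

|AD| ∈ [0, 94]  (≈ [0.0000, 94.0000])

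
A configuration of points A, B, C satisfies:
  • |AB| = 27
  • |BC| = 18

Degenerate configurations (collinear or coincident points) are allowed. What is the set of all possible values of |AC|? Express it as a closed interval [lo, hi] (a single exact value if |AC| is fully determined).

|AB| ∈ {27}
|BC| ∈ {18}
|AC| ∈ [9, 45]

|AC| ∈ [9, 45]  (≈ [9.0000, 45.0000])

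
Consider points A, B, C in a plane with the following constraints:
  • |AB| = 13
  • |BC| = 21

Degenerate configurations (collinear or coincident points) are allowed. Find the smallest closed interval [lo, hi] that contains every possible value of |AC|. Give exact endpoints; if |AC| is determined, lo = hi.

|AC| ∈ [8, 34]  (≈ [8.0000, 34.0000])

|AB| ∈ {13}
|BC| ∈ {21}
|AC| ∈ [8, 34]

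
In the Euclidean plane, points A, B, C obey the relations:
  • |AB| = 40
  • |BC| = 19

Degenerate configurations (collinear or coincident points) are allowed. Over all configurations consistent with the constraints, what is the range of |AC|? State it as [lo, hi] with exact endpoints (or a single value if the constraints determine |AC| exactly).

|AC| ∈ [21, 59]  (≈ [21.0000, 59.0000])

|AB| ∈ {40}
|BC| ∈ {19}
|AC| ∈ [21, 59]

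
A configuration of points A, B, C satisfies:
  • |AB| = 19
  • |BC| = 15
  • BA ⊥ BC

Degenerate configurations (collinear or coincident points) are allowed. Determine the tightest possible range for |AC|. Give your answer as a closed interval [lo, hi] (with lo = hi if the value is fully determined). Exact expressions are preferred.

|AB| ∈ {19}
|BC| ∈ {15}
|AC| ∈ {√(586)}

|AC| = √(586)  (≈ 24.2074)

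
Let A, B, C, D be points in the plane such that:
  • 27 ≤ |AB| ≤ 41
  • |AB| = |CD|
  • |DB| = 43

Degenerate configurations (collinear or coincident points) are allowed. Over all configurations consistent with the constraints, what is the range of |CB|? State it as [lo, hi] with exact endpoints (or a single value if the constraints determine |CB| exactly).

|AB| ∈ [27, 41]
|BD| ∈ {43}
|CD| ∈ [27, 41]
|AD| ∈ [2, 84]
|BC| ∈ [2, 84]
|AC| ∈ [0, 125]

|CB| ∈ [2, 84]  (≈ [2.0000, 84.0000])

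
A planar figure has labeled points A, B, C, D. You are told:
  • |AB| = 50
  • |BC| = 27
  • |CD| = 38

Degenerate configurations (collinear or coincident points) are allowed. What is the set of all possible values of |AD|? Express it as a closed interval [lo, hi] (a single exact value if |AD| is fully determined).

|AB| ∈ {50}
|BC| ∈ {27}
|CD| ∈ {38}
|AC| ∈ [23, 77]
|BD| ∈ [11, 65]
|AD| ∈ [0, 115]

|AD| ∈ [0, 115]  (≈ [0.0000, 115.0000])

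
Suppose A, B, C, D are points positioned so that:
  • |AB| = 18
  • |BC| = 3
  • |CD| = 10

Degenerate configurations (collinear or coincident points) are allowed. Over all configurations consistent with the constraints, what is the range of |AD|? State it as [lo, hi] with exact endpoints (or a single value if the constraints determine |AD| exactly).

|AB| ∈ {18}
|BC| ∈ {3}
|CD| ∈ {10}
|AC| ∈ [15, 21]
|BD| ∈ [7, 13]
|AD| ∈ [5, 31]

|AD| ∈ [5, 31]  (≈ [5.0000, 31.0000])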